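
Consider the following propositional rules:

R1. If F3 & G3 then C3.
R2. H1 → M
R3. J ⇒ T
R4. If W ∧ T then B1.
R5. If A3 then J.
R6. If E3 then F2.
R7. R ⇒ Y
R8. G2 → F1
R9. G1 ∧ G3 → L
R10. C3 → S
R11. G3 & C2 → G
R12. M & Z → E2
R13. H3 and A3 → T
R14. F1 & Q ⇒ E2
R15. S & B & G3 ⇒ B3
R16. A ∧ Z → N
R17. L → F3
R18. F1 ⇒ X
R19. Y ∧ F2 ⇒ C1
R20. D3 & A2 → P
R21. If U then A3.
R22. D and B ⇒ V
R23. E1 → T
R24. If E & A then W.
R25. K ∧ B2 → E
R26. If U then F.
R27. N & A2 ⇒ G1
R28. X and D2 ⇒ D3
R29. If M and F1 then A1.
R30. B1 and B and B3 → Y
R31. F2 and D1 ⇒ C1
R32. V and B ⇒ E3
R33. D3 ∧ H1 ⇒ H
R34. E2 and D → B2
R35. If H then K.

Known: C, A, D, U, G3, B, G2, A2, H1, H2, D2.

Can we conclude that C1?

Forward chaining from the given facts derives: M, F1, X, A3, V, F, D3, A1, E3, H, K, J, F2, P, T.
Rules concluding C1: R19 needs Y; R31 needs D1 — none of these are established.

No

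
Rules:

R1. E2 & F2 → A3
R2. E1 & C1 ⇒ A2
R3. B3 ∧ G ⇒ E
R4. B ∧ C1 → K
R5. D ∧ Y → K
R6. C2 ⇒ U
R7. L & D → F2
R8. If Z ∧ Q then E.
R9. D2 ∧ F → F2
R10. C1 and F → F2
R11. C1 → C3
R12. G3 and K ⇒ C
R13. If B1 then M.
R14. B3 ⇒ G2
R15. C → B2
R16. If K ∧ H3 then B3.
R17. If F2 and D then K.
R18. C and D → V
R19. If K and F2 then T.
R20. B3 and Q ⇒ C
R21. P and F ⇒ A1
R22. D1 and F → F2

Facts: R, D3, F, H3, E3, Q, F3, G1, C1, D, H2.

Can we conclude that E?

Forward chaining from the given facts derives: F2, C3, K, T, B3, C, G2, B2, V.
Rules concluding E: R3 needs G; R8 needs Z — none of these are established.

No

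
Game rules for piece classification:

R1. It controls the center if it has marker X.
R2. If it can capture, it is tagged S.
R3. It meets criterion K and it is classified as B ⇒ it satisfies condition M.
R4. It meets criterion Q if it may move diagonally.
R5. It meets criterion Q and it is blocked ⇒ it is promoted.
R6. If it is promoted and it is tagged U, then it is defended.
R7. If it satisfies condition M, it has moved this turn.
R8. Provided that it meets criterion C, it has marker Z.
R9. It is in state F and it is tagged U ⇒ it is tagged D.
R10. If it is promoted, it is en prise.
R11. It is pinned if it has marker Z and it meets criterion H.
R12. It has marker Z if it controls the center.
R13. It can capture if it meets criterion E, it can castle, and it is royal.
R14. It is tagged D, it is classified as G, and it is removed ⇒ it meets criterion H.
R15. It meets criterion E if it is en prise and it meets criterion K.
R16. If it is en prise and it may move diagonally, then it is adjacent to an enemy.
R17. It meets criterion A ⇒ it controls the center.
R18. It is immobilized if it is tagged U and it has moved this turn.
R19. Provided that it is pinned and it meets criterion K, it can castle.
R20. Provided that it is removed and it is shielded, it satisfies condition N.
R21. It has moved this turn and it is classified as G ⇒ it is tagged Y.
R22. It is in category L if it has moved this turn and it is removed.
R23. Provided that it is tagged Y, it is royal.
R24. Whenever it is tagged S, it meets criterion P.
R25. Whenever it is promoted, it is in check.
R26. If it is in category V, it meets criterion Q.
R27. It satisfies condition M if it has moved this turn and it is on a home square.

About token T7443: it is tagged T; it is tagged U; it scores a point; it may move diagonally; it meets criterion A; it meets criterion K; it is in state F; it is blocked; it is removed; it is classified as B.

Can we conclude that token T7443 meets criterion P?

No

Forward chaining from the given facts derives: satisfies condition M, meets criterion Q, is promoted, is defended, has moved this turn, is tagged D, is en prise, meets criterion E, is adjacent to an enemy, controls the center, is immobilized, is in category L, is in check, has marker Z.
The only rule concluding "it meets criterion P" is R24, which needs "it is tagged S"; that is never established.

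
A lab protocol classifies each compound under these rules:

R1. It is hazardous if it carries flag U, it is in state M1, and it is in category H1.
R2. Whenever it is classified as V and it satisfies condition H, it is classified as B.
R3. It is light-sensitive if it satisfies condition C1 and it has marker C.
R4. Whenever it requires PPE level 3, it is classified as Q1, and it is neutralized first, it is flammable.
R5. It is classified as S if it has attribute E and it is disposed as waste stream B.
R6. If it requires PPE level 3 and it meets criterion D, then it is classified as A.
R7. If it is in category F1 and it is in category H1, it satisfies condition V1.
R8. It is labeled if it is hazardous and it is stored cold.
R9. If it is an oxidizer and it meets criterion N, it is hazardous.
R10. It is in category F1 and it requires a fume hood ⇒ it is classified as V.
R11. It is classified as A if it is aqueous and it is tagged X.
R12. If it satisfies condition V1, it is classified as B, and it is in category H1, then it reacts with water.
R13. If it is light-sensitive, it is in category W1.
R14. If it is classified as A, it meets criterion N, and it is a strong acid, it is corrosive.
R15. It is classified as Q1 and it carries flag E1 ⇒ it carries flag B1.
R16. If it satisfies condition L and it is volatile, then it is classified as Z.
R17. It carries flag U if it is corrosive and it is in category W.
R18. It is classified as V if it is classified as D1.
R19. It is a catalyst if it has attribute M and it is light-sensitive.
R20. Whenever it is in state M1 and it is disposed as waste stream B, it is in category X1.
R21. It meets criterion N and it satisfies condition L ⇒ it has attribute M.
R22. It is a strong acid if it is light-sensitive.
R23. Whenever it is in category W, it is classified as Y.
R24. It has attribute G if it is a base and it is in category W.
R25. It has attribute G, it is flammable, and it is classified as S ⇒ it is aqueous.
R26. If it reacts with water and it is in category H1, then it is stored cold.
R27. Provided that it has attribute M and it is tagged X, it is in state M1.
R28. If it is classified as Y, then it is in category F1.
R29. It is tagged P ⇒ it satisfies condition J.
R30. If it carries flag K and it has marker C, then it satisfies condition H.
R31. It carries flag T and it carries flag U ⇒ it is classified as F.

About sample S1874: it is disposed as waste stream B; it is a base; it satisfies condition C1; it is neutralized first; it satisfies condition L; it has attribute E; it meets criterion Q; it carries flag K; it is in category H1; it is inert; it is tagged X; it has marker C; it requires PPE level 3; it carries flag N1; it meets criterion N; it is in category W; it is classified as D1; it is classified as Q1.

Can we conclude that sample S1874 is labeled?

Yes

By R3 (it satisfies condition C1, it has marker C): it is light-sensitive.
By R4 (it requires PPE level 3, it is classified as Q1, it is neutralized first): it is flammable.
By R5 (it has attribute E, it is disposed as waste stream B): it is classified as S.
By R18 (it is classified as D1): it is classified as V.
By R21 (it meets criterion N, it satisfies condition L): it has attribute M.
By R22 (it is light-sensitive): it is a strong acid.
By R23 (it is in category W): it is classified as Y.
By R24 (it is a base, it is in category W): it has attribute G.
By R25 (it has attribute G, it is flammable, it is classified as S): it is aqueous.
By R27 (it has attribute M, it is tagged X): it is in state M1.
By R28 (it is classified as Y): it is in category F1.
By R30 (it carries flag K, it has marker C): it satisfies condition H.
By R2 (it is classified as V, it satisfies condition H): it is classified as B.
By R7 (it is in category F1, it is in category H1): it satisfies condition V1.
By R11 (it is aqueous, it is tagged X): it is classified as A.
By R12 (it satisfies condition V1, it is classified as B, it is in category H1): it reacts with water.
By R14 (it is classified as A, it meets criterion N, it is a strong acid): it is corrosive.
By R17 (it is corrosive, it is in category W): it carries flag U.
By R26 (it reacts with water, it is in category H1): it is stored cold.
By R1 (it carries flag U, it is in state M1, it is in category H1): it is hazardous.
By R8 (it is hazardous, it is stored cold): it is labeled.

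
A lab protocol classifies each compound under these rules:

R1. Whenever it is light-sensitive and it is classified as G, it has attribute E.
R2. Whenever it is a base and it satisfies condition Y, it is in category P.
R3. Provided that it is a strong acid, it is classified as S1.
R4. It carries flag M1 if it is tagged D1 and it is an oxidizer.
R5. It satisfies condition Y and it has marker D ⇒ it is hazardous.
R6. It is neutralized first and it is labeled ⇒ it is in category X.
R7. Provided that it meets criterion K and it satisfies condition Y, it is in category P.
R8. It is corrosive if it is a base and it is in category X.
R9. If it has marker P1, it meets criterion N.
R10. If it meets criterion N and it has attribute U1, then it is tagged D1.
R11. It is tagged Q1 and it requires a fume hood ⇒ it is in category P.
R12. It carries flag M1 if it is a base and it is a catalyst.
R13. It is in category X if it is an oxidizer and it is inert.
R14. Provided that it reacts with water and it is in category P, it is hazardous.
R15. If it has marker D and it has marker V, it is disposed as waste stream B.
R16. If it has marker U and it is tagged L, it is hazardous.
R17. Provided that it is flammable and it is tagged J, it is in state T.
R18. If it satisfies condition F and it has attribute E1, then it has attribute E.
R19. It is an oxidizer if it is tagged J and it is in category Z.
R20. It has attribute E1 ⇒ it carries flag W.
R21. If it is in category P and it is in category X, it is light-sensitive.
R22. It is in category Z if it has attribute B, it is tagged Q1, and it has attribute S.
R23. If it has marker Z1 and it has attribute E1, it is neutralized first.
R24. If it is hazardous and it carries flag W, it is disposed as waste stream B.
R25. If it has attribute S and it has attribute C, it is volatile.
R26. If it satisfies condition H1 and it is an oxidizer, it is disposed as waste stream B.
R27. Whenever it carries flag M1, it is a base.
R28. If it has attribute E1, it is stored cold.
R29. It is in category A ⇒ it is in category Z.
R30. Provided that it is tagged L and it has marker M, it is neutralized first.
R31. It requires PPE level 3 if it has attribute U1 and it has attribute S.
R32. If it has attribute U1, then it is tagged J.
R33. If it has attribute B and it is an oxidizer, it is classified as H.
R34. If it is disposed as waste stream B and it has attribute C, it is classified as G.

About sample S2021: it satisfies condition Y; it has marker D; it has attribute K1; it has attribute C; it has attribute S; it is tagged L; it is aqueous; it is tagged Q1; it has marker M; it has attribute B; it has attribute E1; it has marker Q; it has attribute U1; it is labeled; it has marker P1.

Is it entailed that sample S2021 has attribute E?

Yes

By R5 (it satisfies condition Y, it has marker D): it is hazardous.
By R9 (it has marker P1): it meets criterion N.
By R10 (it meets criterion N, it has attribute U1): it is tagged D1.
By R20 (it has attribute E1): it carries flag W.
By R22 (it has attribute B, it is tagged Q1, it has attribute S): it is in category Z.
By R24 (it is hazardous, it carries flag W): it is disposed as waste stream B.
By R30 (it is tagged L, it has marker M): it is neutralized first.
By R32 (it has attribute U1): it is tagged J.
By R34 (it is disposed as waste stream B, it has attribute C): it is classified as G.
By R6 (it is neutralized first, it is labeled): it is in category X.
By R19 (it is tagged J, it is in category Z): it is an oxidizer.
By R4 (it is tagged D1, it is an oxidizer): it carries flag M1.
By R27 (it carries flag M1): it is a base.
By R2 (it is a base, it satisfies condition Y): it is in category P.
By R21 (it is in category P, it is in category X): it is light-sensitive.
By R1 (it is light-sensitive, it is classified as G): it has attribute E.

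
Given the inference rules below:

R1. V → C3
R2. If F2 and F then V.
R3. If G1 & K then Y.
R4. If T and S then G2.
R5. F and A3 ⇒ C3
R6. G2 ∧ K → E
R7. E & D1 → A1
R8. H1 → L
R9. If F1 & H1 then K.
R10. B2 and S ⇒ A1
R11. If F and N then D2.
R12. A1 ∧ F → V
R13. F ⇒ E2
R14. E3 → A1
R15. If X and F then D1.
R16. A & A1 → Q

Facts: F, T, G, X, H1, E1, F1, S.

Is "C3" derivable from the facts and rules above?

G2  (by R4: T, S)
K  (by R9: F1, H1)
D1  (by R15: X, F)
E  (by R6: G2, K)
A1  (by R7: E, D1)
V  (by R12: A1, F)
C3  (by R1: V)

Yes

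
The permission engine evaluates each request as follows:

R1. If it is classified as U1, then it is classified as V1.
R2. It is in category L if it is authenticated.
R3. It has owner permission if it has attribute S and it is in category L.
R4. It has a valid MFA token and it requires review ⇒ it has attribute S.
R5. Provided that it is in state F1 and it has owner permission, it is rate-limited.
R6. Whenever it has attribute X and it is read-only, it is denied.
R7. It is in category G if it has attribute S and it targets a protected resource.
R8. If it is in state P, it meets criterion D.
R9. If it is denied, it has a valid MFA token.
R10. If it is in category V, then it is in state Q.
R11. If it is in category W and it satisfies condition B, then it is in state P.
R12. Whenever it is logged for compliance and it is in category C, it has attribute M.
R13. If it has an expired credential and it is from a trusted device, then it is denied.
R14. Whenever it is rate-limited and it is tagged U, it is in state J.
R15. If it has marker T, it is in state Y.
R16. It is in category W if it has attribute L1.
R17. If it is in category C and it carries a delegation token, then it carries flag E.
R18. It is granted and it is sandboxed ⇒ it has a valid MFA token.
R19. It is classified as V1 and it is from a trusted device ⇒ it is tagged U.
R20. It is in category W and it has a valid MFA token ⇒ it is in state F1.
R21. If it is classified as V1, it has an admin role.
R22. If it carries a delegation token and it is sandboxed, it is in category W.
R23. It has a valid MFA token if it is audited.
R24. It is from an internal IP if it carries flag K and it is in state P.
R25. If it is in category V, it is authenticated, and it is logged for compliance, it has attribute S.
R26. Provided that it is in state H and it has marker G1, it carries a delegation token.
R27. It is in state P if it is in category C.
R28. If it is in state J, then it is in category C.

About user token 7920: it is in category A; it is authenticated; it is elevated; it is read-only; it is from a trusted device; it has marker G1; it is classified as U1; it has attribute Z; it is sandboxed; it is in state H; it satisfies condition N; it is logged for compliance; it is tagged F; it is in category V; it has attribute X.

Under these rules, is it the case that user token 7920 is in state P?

Yes

By R1 (it is classified as U1): it is classified as V1.
By R2 (it is authenticated): it is in category L.
By R6 (it has attribute X, it is read-only): it is denied.
By R9 (it is denied): it has a valid MFA token.
By R19 (it is classified as V1, it is from a trusted device): it is tagged U.
By R25 (it is in category V, it is authenticated, it is logged for compliance): it has attribute S.
By R26 (it is in state H, it has marker G1): it carries a delegation token.
By R3 (it has attribute S, it is in category L): it has owner permission.
By R22 (it carries a delegation token, it is sandboxed): it is in category W.
By R20 (it is in category W, it has a valid MFA token): it is in state F1.
By R5 (it is in state F1, it has owner permission): it is rate-limited.
By R14 (it is rate-limited, it is tagged U): it is in state J.
By R28 (it is in state J): it is in category C.
By R27 (it is in category C): it is in state P.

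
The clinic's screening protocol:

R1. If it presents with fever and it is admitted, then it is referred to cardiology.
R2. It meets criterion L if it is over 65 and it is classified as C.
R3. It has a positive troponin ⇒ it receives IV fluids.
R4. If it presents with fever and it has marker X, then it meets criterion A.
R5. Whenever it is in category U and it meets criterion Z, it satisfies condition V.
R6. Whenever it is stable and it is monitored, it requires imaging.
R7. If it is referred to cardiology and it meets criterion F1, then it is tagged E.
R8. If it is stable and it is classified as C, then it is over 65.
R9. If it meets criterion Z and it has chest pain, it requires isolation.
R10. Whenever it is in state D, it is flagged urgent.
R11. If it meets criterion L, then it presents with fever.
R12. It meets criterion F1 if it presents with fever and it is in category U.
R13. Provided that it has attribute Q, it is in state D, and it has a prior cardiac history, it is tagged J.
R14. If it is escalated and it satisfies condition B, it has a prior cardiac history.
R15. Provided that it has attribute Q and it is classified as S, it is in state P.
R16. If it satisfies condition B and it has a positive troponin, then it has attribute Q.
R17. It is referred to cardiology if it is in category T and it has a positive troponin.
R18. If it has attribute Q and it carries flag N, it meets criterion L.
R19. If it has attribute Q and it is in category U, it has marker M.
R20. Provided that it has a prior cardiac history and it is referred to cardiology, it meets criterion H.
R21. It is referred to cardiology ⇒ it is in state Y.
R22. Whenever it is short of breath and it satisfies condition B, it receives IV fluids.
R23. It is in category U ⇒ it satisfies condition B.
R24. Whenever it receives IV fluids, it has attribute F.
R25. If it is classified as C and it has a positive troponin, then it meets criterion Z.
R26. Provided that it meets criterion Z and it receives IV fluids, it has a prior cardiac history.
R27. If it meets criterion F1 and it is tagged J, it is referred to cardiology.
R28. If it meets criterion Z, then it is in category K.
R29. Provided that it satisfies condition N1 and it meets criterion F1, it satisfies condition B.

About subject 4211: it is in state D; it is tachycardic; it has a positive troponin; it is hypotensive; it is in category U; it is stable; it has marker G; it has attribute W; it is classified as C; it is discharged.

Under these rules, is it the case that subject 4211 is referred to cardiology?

By R3 (it has a positive troponin): it receives IV fluids.
By R8 (it is stable, it is classified as C): it is over 65.
By R23 (it is in category U): it satisfies condition B.
By R25 (it is classified as C, it has a positive troponin): it meets criterion Z.
By R26 (it meets criterion Z, it receives IV fluids): it has a prior cardiac history.
By R2 (it is over 65, it is classified as C): it meets criterion L.
By R11 (it meets criterion L): it presents with fever.
By R12 (it presents with fever, it is in category U): it meets criterion F1.
By R16 (it satisfies condition B, it has a positive troponin): it has attribute Q.
By R13 (it has attribute Q, it is in state D, it has a prior cardiac history): it is tagged J.
By R27 (it meets criterion F1, it is tagged J): it is referred to cardiology.

Yes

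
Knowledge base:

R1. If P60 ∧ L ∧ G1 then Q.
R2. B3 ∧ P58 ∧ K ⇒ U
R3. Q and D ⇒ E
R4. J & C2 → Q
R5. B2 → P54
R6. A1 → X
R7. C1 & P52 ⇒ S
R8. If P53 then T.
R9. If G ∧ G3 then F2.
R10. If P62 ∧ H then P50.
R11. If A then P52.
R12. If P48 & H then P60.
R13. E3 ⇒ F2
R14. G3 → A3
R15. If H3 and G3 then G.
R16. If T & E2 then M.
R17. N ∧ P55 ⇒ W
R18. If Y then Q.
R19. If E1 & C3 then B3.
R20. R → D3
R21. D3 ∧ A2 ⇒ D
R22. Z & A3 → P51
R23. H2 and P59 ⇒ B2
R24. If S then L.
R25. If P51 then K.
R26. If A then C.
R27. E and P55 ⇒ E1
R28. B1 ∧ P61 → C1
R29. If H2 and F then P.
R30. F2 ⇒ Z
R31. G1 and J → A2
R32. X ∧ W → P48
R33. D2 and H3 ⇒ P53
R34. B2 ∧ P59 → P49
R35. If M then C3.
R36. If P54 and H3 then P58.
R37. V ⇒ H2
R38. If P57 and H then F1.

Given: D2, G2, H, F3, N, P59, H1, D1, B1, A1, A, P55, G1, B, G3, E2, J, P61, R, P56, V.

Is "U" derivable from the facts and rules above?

No

Forward chaining from the given facts derives: X, P52, A3, W, D3, C, C1, A2, P48, H2, S, P60, D, B2, L, P49, Q, E, P54, E1.
The only rule concluding U is R2, which needs B3; that is never established.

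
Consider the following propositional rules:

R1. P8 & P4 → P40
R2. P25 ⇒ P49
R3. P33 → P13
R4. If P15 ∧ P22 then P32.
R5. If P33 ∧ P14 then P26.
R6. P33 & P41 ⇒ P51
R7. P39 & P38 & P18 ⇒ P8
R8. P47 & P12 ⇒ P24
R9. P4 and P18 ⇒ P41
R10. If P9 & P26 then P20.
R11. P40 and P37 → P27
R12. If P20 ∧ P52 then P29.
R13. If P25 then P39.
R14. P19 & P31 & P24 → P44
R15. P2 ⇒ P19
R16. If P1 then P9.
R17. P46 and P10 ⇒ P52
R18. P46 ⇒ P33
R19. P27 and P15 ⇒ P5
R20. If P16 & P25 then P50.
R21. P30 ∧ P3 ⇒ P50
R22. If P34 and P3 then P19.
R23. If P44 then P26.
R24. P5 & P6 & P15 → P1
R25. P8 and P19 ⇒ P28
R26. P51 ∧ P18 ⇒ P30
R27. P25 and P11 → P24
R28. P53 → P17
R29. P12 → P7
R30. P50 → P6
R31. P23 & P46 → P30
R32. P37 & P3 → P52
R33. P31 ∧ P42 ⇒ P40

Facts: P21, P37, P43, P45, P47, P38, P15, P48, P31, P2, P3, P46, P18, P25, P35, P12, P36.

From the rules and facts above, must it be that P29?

Forward chaining from the given facts derives: P49, P24, P39, P19, P33, P7, P52, P13, P8, P44, P26, P28.
The only rule concluding P29 is R12, which needs P20; that is never established.

No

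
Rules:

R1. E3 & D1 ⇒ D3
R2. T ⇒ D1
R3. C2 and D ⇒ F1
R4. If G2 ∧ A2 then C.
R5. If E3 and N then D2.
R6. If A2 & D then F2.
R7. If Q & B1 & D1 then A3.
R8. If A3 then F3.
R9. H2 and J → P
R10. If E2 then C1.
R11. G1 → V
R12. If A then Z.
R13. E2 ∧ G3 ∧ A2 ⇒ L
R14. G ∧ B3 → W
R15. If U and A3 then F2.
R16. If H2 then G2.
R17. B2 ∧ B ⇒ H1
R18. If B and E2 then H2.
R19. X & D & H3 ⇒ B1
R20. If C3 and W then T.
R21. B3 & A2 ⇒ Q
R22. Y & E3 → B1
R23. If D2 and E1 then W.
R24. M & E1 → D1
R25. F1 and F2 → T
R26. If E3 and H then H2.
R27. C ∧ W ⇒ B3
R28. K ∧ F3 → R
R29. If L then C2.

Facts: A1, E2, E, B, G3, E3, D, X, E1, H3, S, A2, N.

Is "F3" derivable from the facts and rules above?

D2  (by R5: E3, N)
F2  (by R6: A2, D)
L  (by R13: E2, G3, A2)
H2  (by R18: B, E2)
B1  (by R19: X, D, H3)
W  (by R23: D2, E1)
C2  (by R29: L)
F1  (by R3: C2, D)
G2  (by R16: H2)
T  (by R25: F1, F2)
D1  (by R2: T)
C  (by R4: G2, A2)
B3  (by R27: C, W)
Q  (by R21: B3, A2)
A3  (by R7: Q, B1, D1)
F3  (by R8: A3)

Yes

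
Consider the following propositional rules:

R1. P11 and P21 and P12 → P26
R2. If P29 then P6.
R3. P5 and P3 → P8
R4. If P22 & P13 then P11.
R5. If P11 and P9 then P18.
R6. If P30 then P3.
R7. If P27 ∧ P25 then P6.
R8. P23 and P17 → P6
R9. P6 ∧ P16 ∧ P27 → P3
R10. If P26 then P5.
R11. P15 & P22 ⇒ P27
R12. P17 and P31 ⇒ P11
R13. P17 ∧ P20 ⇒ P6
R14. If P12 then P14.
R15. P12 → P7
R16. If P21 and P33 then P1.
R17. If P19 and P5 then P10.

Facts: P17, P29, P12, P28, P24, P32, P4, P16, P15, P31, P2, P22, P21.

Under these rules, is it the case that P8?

Yes

P6  (by R2: P29)
P27  (by R11: P15, P22)
P11  (by R12: P17, P31)
P26  (by R1: P11, P21, P12)
P3  (by R9: P6, P16, P27)
P5  (by R10: P26)
P8  (by R3: P5, P3)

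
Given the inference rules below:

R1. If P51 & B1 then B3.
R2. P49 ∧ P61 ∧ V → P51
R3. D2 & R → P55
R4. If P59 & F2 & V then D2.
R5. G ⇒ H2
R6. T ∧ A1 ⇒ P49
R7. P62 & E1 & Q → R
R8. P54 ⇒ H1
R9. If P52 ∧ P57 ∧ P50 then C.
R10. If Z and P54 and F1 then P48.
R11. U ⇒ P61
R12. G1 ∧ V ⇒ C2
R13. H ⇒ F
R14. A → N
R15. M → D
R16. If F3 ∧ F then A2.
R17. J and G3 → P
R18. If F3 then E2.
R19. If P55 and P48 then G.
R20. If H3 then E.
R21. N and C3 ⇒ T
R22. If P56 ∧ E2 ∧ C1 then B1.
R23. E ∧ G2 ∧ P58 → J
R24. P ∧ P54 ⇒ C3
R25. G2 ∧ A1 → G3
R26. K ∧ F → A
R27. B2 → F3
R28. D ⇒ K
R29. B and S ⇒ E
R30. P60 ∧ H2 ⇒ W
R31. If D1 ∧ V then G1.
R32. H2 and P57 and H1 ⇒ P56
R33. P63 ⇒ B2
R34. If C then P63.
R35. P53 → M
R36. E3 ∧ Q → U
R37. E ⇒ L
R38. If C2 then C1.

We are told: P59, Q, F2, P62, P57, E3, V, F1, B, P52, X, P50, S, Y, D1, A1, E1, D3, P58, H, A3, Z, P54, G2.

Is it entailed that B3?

Forward chaining from the given facts derives: D2, R, H1, C, P48, F, G3, E, G1, P63, U, L, P55, P61, C2, G, J, B2, C1, H2, P, C3, F3, P56, A2, E2, B1.
The only rule concluding B3 is R1, which needs P51; that is never established.

No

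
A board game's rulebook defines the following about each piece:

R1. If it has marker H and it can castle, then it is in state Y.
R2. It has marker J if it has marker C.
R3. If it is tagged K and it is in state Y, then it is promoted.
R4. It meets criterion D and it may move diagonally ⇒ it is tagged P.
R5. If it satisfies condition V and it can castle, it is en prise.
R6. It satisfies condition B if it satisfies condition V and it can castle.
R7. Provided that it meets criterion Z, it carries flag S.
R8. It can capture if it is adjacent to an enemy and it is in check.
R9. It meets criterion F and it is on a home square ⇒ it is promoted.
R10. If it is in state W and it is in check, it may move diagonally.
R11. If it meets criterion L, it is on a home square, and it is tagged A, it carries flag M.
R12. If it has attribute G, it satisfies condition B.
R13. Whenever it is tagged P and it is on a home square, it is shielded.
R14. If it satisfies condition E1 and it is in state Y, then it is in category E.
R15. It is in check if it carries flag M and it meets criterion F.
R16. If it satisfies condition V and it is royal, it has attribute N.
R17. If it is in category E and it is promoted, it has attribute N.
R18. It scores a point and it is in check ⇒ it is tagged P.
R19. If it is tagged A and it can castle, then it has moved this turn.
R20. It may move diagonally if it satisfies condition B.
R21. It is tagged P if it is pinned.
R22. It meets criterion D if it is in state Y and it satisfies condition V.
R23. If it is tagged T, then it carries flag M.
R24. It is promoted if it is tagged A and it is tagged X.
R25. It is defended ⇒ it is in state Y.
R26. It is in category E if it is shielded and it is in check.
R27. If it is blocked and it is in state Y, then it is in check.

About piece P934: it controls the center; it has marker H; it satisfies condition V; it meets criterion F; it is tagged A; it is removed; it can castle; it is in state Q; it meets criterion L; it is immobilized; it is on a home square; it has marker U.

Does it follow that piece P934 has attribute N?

By R1 (it has marker H, it can castle): it is in state Y.
By R6 (it satisfies condition V, it can castle): it satisfies condition B.
By R9 (it meets criterion F, it is on a home square): it is promoted.
By R11 (it meets criterion L, it is on a home square, it is tagged A): it carries flag M.
By R15 (it carries flag M, it meets criterion F): it is in check.
By R20 (it satisfies condition B): it may move diagonally.
By R22 (it is in state Y, it satisfies condition V): it meets criterion D.
By R4 (it meets criterion D, it may move diagonally): it is tagged P.
By R13 (it is tagged P, it is on a home square): it is shielded.
By R26 (it is shielded, it is in check): it is in category E.
By R17 (it is in category E, it is promoted): it has attribute N.

Yes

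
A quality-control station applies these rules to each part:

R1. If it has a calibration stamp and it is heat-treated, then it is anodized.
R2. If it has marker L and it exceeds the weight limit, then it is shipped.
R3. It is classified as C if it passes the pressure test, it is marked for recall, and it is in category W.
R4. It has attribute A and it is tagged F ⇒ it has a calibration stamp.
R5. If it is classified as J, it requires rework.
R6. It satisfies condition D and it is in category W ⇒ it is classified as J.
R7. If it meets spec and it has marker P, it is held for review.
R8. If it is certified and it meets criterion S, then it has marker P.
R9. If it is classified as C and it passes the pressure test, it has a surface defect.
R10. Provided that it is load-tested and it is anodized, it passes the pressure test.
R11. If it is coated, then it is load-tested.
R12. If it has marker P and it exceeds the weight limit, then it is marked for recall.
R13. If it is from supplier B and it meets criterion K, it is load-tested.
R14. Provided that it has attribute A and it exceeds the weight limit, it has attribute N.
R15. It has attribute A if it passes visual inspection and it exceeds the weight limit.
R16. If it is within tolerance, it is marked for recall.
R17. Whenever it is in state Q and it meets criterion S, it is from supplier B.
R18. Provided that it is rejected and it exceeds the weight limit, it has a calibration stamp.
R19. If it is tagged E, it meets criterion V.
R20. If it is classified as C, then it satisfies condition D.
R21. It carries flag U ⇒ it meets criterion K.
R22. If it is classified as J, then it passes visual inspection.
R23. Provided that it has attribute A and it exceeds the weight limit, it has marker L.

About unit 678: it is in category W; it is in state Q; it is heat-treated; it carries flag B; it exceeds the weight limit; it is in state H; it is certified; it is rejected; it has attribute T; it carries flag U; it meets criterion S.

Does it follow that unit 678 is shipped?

Yes

By R8 (it is certified, it meets criterion S): it has marker P.
By R12 (it has marker P, it exceeds the weight limit): it is marked for recall.
By R17 (it is in state Q, it meets criterion S): it is from supplier B.
By R18 (it is rejected, it exceeds the weight limit): it has a calibration stamp.
By R21 (it carries flag U): it meets criterion K.
By R1 (it has a calibration stamp, it is heat-treated): it is anodized.
By R13 (it is from supplier B, it meets criterion K): it is load-tested.
By R10 (it is load-tested, it is anodized): it passes the pressure test.
By R3 (it passes the pressure test, it is marked for recall, it is in category W): it is classified as C.
By R20 (it is classified as C): it satisfies condition D.
By R6 (it satisfies condition D, it is in category W): it is classified as J.
By R22 (it is classified as J): it passes visual inspection.
By R15 (it passes visual inspection, it exceeds the weight limit): it has attribute A.
By R23 (it has attribute A, it exceeds the weight limit): it has marker L.
By R2 (it has marker L, it exceeds the weight limit): it is shipped.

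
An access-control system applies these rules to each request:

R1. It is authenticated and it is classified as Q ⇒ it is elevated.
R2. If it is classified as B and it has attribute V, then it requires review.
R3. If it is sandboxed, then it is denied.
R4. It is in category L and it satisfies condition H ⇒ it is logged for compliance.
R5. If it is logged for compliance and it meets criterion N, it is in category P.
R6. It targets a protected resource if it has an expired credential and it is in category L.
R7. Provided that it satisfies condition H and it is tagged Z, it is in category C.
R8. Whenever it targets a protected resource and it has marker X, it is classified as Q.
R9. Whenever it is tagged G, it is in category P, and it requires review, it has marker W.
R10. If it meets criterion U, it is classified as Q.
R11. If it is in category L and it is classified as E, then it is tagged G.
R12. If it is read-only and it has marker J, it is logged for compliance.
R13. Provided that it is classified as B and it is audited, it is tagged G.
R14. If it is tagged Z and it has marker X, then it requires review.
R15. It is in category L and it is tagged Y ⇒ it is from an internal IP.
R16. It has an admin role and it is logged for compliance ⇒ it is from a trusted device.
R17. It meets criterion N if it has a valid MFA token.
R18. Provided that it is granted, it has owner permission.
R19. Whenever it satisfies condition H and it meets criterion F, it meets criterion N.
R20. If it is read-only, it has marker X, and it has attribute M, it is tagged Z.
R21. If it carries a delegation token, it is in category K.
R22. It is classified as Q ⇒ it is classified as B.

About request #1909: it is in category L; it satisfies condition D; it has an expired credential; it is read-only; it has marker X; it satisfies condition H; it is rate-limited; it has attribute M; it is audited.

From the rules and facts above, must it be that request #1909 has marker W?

No

Forward chaining from the given facts derives: is logged for compliance, targets a protected resource, is classified as Q, is tagged Z, is classified as B, is in category C, is tagged G, requires review.
The only rule concluding "it has marker W" is R9, which needs "it is in category P"; that is never established.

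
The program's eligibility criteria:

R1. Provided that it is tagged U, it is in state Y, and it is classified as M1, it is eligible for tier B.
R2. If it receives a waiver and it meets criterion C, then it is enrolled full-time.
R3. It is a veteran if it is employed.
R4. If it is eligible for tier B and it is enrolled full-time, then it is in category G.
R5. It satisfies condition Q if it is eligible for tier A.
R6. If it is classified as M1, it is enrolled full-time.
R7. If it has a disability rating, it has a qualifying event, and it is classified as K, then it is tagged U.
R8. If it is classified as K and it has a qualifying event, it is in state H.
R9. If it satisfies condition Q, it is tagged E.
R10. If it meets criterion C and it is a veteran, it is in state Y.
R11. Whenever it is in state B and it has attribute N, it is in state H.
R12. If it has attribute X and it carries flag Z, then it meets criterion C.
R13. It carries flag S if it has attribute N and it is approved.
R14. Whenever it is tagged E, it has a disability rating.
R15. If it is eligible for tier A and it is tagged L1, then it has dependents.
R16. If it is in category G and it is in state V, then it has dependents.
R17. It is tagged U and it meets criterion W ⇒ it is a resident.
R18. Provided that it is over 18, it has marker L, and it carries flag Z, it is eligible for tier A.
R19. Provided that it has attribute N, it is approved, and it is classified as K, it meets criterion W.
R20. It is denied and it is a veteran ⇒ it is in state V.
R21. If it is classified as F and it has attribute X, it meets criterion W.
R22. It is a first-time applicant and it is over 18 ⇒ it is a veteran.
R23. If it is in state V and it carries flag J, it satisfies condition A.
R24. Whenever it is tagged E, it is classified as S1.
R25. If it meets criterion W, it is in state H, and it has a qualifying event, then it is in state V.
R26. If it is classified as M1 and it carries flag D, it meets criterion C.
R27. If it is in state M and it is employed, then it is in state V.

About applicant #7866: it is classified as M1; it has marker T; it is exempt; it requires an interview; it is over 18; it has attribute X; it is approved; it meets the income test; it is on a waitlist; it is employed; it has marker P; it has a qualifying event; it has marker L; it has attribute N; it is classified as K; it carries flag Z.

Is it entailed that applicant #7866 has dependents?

Yes

By R3 (it is employed): it is a veteran.
By R6 (it is classified as M1): it is enrolled full-time.
By R8 (it is classified as K, it has a qualifying event): it is in state H.
By R12 (it has attribute X, it carries flag Z): it meets criterion C.
By R18 (it is over 18, it has marker L, it carries flag Z): it is eligible for tier A.
By R19 (it has attribute N, it is approved, it is classified as K): it meets criterion W.
By R25 (it meets criterion W, it is in state H, it has a qualifying event): it is in state V.
By R5 (it is eligible for tier A): it satisfies condition Q.
By R9 (it satisfies condition Q): it is tagged E.
By R10 (it meets criterion C, it is a veteran): it is in state Y.
By R14 (it is tagged E): it has a disability rating.
By R7 (it has a disability rating, it has a qualifying event, it is classified as K): it is tagged U.
By R1 (it is tagged U, it is in state Y, it is classified as M1): it is eligible for tier B.
By R4 (it is eligible for tier B, it is enrolled full-time): it is in category G.
By R16 (it is in category G, it is in state V): it has dependents.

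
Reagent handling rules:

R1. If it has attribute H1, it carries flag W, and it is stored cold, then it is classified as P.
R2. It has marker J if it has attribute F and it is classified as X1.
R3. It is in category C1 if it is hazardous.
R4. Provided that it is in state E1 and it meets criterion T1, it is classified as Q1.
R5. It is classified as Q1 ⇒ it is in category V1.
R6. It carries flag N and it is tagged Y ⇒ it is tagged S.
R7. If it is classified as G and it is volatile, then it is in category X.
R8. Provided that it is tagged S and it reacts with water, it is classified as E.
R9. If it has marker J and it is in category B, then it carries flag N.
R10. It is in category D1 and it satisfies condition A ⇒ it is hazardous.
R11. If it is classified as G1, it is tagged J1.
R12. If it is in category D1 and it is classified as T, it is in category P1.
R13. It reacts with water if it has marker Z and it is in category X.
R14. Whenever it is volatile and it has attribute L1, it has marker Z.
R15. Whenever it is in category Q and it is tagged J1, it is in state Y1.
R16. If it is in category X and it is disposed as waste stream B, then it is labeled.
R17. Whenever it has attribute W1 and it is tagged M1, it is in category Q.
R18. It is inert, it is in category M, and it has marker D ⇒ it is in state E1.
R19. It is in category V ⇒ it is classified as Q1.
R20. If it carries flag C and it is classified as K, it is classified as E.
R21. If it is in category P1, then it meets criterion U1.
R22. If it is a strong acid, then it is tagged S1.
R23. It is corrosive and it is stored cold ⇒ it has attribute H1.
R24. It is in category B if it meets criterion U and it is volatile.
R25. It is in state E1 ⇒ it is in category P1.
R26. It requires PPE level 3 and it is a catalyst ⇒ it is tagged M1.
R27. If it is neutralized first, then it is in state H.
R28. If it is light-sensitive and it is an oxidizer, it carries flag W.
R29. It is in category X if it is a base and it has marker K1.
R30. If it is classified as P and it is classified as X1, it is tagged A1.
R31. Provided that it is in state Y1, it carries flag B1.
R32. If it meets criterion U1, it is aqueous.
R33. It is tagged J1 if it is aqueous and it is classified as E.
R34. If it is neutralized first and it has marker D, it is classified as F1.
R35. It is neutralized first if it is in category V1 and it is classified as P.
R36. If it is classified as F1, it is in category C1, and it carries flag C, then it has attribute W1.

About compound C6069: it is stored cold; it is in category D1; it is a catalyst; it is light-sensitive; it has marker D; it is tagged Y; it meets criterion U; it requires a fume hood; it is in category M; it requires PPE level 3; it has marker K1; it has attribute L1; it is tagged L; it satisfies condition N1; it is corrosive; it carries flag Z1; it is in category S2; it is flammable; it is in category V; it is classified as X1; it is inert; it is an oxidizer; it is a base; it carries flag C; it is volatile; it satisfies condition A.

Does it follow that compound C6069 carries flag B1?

Forward chaining from the given facts derives: is hazardous, has marker Z, is in state E1, is classified as Q1, has attribute H1, is in category B, is in category P1, is tagged M1, carries flag W, is in category X, is classified as P, is in category C1, is in category V1, reacts with water, meets criterion U1, is tagged A1, is aqueous, is neutralized first, is in state H, is classified as F1, has attribute W1, is in category Q.
The only rule concluding "it carries flag B1" is R31, which needs "it is in state Y1"; that is never established.

No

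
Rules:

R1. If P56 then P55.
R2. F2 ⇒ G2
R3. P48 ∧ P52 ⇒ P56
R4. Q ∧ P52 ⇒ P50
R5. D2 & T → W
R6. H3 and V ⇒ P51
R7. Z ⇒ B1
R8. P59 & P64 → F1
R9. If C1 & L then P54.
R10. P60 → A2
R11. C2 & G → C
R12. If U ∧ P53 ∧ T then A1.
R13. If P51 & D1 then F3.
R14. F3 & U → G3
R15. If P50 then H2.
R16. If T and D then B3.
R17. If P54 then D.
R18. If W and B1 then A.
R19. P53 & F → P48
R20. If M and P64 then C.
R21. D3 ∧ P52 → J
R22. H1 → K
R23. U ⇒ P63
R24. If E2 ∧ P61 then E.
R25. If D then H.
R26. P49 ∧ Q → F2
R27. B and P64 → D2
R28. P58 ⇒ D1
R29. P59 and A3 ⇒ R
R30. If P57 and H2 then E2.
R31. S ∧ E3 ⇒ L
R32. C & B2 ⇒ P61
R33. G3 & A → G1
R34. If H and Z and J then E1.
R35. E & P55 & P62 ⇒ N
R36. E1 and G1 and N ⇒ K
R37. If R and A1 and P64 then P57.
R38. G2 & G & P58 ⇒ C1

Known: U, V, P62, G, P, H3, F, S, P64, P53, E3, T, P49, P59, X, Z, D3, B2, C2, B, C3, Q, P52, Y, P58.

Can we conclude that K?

No

Forward chaining from the given facts derives: P50, P51, B1, F1, C, A1, H2, P48, J, P63, F2, D2, D1, L, P61, G2, P56, W, F3, G3, A, G1, C1, P55, P54, D, H, E1, B3.
Rules concluding K: R22 needs H1; R36 needs N — none of these are established.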